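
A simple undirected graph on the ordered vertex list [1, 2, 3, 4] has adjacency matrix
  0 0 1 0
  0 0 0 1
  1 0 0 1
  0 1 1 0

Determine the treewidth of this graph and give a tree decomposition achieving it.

The largest bag has 2 vertices, giving width 1; this decomposition certifies tw(G) ≤ 1. G has an edge, so its treewidth is at least 1. The upper and lower bounds meet at 1, so that is the treewidth.

Treewidth 1.
One such decomposition:
Bags: B1 = {2, 4}  B2 = {3, 4}  B3 = {1, 3}
Tree: B1–B2, B2–B3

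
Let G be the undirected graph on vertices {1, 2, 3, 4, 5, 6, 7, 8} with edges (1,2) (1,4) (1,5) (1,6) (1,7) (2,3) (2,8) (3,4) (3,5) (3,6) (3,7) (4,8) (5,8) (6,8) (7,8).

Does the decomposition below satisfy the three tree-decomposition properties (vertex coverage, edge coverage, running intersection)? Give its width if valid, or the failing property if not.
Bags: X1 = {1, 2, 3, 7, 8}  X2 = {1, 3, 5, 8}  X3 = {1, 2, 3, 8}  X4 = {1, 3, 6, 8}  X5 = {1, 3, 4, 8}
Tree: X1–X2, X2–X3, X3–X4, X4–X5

No — bags containing vertex 2 are not connected in the tree.

A tree decomposition must satisfy three properties: every vertex lies in some bag; for every edge, both endpoints lie together in some bag; and for every vertex, the bags containing it form a connected subtree. Here bags containing vertex 2 are not connected in the tree, so the decomposition is invalid.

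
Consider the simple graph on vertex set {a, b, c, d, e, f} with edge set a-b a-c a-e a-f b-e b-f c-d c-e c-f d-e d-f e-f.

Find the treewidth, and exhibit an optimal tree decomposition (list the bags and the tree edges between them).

Treewidth 3.
One optimal decomposition is:
Bags: B1 = {c, d, e, f}  B2 = {a, c, e, f}  B3 = {a, b, e, f}
Tree: B1–B2, B2–B3

The largest bag has 4 vertices, giving width 3; this decomposition certifies tw(G) ≤ 3. For the lower bound, the 4 vertices {c, d, e, f} are pairwise adjacent, and any tree decomposition puts a clique entirely inside one bag — forcing width ≥ 3. Therefore the treewidth is 3.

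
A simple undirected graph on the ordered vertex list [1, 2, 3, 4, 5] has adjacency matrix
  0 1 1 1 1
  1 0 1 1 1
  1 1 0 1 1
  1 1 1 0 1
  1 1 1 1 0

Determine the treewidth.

A width-4 tree decomposition is:
Bags: B1 = {1, 2, 3, 4, 5}
Tree: (single bag)
A single bag containing all 5 vertices is trivially a valid decomposition of width 4. Conversely, {1, 2, 3, 4, 5} is a clique of size 5, and the vertices of any clique must share a bag in every tree decomposition; so some bag has ≥ 5 vertices and tw(G) ≥ 4. Hence tw(G) = 4 exactly.

4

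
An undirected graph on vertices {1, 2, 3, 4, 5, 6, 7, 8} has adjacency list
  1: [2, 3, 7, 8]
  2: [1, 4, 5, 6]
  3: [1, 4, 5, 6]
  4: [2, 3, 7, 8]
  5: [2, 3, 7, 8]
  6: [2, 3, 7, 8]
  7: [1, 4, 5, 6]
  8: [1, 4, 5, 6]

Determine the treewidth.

4

A width-4 tree decomposition is:
Bags: B1 = {2, 3, 6, 7, 8}  B2 = {1, 2, 3, 7, 8}  B3 = {2, 3, 5, 7, 8}  B4 = {2, 3, 4, 7, 8}
Tree: B1–B2, B2–B3, B3–B4
Each bag holds 5 vertices, so the decomposition has width 4, which upper-bounds the treewidth. For the lower bound: the 5 vertex sets {6,7}, {1,3}, {2,5}, {8}, {4} are disjoint, each induces a connected subgraph, and every pair is joined by at least one edge of G. Contracting each set to a single vertex therefore yields K_{5} as a minor, and since treewidth is minor-monotone, tw(G) ≥ tw(K_{5}) = 4. Hence tw(G) = 4 exactly.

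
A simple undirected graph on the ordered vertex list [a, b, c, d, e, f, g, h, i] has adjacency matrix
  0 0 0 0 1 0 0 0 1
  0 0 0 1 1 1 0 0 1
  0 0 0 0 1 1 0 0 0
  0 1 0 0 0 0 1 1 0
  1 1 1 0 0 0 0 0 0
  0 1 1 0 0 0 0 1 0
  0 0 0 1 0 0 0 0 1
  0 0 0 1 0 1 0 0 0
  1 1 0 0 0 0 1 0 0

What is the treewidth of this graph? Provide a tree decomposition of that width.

Each bag holds 4 vertices, so the decomposition has width 3, which upper-bounds the treewidth. For the lower bound: the 4 vertex sets {a,g,i}, {e}, {b}, {c,d,f,h} are disjoint, each induces a connected subgraph, and every pair is joined by at least one edge of G. Contracting each set to a single vertex therefore yields K_{4} as a minor, and since treewidth is minor-monotone, tw(G) ≥ tw(K_{4}) = 3. Therefore the treewidth is 3.

Treewidth 3.
One optimal decomposition is:
Bags: B1 = {a, e, g, i}  B2 = {b, e, g, i}  B3 = {b, d, e, g}  B4 = {b, c, d, e}  B5 = {b, c, d, f}  B6 = {c, d, f, h}
Tree: B1–B2, B2–B3, B3–B4, B4–B5, B5–B6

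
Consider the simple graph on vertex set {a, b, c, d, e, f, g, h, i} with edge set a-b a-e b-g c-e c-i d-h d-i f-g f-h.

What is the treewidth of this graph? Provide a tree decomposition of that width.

Treewidth 2.
Bags: B1 = {a, b, e}  B2 = {b, e, g}  B3 = {e, f, g}  B4 = {e, f, h}  B5 = {d, e, h}  B6 = {d, e, i}  B7 = {c, e, i}
Tree: B1–B2, B2–B3, B3–B4, B4–B5, B5–B6, B6–B7

Each bag holds 3 vertices, so the decomposition has width 2, which upper-bounds the treewidth. For the lower bound, G contains the cycle e–a–b–g–f–h–d–i–c–e, so G is not a forest; only forests have treewidth ≤ 1, hence tw(G) ≥ 2. Combining the bounds, tw(G) = 2.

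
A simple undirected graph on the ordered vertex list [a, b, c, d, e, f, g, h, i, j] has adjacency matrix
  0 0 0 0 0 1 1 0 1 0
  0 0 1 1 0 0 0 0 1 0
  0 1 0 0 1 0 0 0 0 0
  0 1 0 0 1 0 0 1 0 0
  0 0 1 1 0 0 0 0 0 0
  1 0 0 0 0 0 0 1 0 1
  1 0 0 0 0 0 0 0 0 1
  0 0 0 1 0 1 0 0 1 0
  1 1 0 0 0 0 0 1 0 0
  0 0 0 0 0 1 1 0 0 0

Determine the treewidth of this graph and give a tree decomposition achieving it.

Treewidth 2.
One such decomposition:
Bags: B1 = {c, d, e}  B2 = {b, c, d}  B3 = {b, d, h}  B4 = {b, h, i}  B5 = {f, h, i}  B6 = {a, f, i}  B7 = {a, f, j}  B8 = {a, g, j}
Tree: B1–B2, B2–B3, B3–B4, B4–B5, B5–B6, B6–B7, B7–B8

Every bag has size at most 3, so the width is 3 − 1 = 2 and tw(G) ≤ 2. The edges e–c–b–d–e form a cycle, so G is not a tree and its treewidth is at least 2. Therefore the treewidth is 2.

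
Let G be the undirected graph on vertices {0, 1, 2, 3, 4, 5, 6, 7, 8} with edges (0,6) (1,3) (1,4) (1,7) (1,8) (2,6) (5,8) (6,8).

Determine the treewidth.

1

A width-1 tree decomposition is:
Bags: B1 = {1, 8}  B2 = {6, 8}  B3 = {0, 6}  B4 = {1, 4}  B5 = {1, 7}  B6 = {2, 6}  B7 = {1, 3}  B8 = {5, 8}
Tree: B1–B2, B2–B3, B1–B4, B1–B5, B2–B6, B4–B7, B1–B8
Every bag has size at most 2, so the width is 2 − 1 = 1 and tw(G) ≤ 1. Since G has at least one edge (e.g. 8–1), it is not an edgeless graph, so tw(G) ≥ 1. Therefore the treewidth is 1.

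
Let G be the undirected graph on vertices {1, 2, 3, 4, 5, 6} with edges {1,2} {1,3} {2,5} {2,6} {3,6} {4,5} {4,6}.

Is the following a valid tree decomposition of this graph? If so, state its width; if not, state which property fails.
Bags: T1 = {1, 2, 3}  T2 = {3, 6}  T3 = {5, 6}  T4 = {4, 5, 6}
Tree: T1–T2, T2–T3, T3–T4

A tree decomposition must satisfy three properties: every vertex lies in some bag; for every edge, both endpoints lie together in some bag; and for every vertex, the bags containing it form a connected subtree. Here edge (2,6) lies in no bag, so the decomposition is invalid.

No — edge (2,6) lies in no bag.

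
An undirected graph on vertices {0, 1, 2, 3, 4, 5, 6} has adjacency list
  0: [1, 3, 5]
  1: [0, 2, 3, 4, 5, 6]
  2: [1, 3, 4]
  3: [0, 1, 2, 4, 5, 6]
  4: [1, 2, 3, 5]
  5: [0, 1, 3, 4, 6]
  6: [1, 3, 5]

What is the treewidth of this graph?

3

A width-3 tree decomposition is:
Bags: B1 = {1, 3, 4, 5}  B2 = {1, 2, 3, 4}  B3 = {0, 1, 3, 5}  B4 = {1, 3, 5, 6}
Tree: B1–B2, B1–B3, B3–B4
The largest bag has 4 vertices, giving width 3; this decomposition certifies tw(G) ≤ 3. On the other hand G contains the 4-clique {1, 2, 3, 4}. A clique must lie in a single bag of any decomposition, so no decomposition can have width below 3. Combining the bounds, tw(G) = 3.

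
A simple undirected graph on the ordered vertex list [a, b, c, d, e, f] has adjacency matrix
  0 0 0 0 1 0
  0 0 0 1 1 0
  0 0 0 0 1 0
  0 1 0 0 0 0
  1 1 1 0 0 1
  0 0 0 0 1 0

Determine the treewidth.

A width-1 tree decomposition is:
Bags: B1 = {e, f}  B2 = {c, e}  B3 = {a, e}  B4 = {b, e}  B5 = {b, d}
Tree: B1–B2, B2–B3, B1–B4, B4–B5
Each bag holds 2 vertices, so the decomposition has width 1, which upper-bounds the treewidth. G has an edge, so its treewidth is at least 1. Hence tw(G) = 1 exactly.

1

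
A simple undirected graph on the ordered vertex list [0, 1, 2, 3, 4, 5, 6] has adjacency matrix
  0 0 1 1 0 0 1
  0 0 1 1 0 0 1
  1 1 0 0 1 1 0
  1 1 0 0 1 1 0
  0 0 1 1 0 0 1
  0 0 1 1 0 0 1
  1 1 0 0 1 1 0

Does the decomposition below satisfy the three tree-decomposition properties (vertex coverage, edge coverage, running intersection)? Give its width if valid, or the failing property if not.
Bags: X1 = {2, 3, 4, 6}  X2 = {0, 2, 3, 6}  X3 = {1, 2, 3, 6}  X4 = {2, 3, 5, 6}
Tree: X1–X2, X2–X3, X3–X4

Yes; width 3.

Every vertex of G appears in some bag (union = {0, 1, 2, 3, 4, 5, 6}); every edge is covered by a bag; and for each vertex v the set of bags containing v is connected in the bag tree. The decomposition is therefore valid. The largest bag has 4 vertices, so the width is 3.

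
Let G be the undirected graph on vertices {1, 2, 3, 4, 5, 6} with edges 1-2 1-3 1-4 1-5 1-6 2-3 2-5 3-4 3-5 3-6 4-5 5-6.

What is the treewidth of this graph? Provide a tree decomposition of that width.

Every bag has size at most 4, so the width is 4 − 1 = 3 and tw(G) ≤ 3. For the lower bound, the 4 vertices {1, 2, 3, 5} are pairwise adjacent, and any tree decomposition puts a clique entirely inside one bag — forcing width ≥ 3. Hence tw(G) = 3 exactly.

Treewidth 3.
One such decomposition:
Bags: B1 = {1, 3, 5, 6}  B2 = {1, 2, 3, 5}  B3 = {1, 3, 4, 5}
Tree: B1–B2, B2–B3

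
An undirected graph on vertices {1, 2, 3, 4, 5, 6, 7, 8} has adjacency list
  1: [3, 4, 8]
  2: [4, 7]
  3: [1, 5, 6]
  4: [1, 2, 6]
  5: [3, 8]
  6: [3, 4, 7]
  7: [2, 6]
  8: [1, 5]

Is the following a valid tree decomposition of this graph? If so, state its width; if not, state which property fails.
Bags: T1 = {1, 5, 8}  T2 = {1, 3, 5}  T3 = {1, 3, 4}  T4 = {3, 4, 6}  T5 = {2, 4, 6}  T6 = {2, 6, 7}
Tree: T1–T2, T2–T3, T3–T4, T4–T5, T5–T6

Yes; width 2.

Checking the three conditions: (i) the bags cover all of {1, 2, 3, 4, 5, 6, 7, 8}; (ii) for each edge, some bag contains both endpoints; (iii) the bags containing any fixed vertex form a subtree. All hold, so the decomposition is valid with width 3 − 1 = 2.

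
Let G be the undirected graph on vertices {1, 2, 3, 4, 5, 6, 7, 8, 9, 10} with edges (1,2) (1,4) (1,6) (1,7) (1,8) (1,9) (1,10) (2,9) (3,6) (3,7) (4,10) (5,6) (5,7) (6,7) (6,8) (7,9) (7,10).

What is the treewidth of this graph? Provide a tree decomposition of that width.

Treewidth 2.
Bags: B1 = {1, 6, 7}  B2 = {1, 7, 9}  B3 = {1, 7, 10}  B4 = {1, 4, 10}  B5 = {1, 2, 9}  B6 = {5, 6, 7}  B7 = {1, 6, 8}  B8 = {3, 6, 7}
Tree: B1–B2, B2–B3, B3–B4, B2–B5, B1–B6, B1–B7, B6–B8

The largest bag has 3 vertices, giving width 2; this decomposition certifies tw(G) ≤ 2. On the other hand G contains the 3-clique {1, 6, 8}. A clique must lie in a single bag of any decomposition, so no decomposition can have width below 2. The upper and lower bounds meet at 2, so that is the treewidth.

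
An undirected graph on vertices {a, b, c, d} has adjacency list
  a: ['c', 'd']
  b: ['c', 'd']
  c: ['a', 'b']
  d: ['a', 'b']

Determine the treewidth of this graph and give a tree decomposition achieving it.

Treewidth 2.
Bags: B1 = {a, b, d}  B2 = {a, b, c}
Tree: B1–B2

Every bag has size at most 3, so the width is 3 − 1 = 2 and tw(G) ≤ 2. The edges b–d–a–c–b form a cycle, so G is not a tree and its treewidth is at least 2. Hence tw(G) = 2 exactly.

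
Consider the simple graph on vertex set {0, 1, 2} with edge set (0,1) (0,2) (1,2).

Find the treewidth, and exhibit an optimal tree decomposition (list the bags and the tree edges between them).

Treewidth 2.
Bags: B1 = {0, 1, 2}
Tree: (single bag)

A single bag containing all 3 vertices is trivially a valid decomposition of width 2. Conversely, {0, 1, 2} is a clique of size 3, and the vertices of any clique must share a bag in every tree decomposition; so some bag has ≥ 3 vertices and tw(G) ≥ 2. Combining the bounds, tw(G) = 2.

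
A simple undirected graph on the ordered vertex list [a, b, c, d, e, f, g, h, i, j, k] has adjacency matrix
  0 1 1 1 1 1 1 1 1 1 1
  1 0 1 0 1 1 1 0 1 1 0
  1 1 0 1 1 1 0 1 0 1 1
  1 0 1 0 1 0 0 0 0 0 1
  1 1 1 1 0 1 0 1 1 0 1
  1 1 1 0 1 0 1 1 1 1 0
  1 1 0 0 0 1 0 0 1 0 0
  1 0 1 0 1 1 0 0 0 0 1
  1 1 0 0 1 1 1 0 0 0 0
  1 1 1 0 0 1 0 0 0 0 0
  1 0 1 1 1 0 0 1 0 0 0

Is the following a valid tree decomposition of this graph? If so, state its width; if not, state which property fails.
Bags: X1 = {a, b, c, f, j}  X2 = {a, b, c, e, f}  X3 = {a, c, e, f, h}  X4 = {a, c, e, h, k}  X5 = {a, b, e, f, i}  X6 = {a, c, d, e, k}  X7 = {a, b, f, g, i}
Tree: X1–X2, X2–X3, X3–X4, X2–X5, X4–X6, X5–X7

Yes; width 4.

Vertex coverage: the bags together contain {a, b, c, d, e, f, g, h, i, j, k}, the full vertex set. Edge coverage: each edge of G has both endpoints in at least one bag. Running intersection: for every vertex, the bags containing it form a connected subtree. All three properties hold, so this is a valid tree decomposition of width max|bag| − 1 = 4, and hence tw(G) ≤ 4.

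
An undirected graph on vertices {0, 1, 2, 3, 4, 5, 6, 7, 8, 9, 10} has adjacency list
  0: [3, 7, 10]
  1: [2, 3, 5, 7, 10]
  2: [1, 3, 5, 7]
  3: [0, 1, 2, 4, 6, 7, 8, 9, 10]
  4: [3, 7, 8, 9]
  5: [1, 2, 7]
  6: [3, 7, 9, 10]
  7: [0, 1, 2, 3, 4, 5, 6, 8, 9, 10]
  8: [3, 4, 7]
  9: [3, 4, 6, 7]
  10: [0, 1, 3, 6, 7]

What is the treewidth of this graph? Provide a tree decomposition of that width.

Treewidth 3.
One such decomposition:
Bags: B1 = {0, 3, 7, 10}  B2 = {1, 3, 7, 10}  B3 = {3, 6, 7, 10}  B4 = {1, 2, 3, 7}  B5 = {3, 6, 7, 9}  B6 = {3, 4, 7, 9}  B7 = {1, 2, 5, 7}  B8 = {3, 4, 7, 8}
Tree: B1–B2, B2–B3, B2–B4, B3–B5, B5–B6, B4–B7, B6–B8

Each bag holds 4 vertices, so the decomposition has width 3, which upper-bounds the treewidth. On the other hand G contains the 4-clique {1, 2, 3, 7}. A clique must lie in a single bag of any decomposition, so no decomposition can have width below 3. Hence tw(G) = 3 exactly.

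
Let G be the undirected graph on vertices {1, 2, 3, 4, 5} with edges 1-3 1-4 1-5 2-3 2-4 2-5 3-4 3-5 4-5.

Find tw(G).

3

A width-3 tree decomposition is:
Bags: B1 = {2, 3, 4, 5}  B2 = {1, 3, 4, 5}
Tree: B1–B2
Every bag has size at most 4, so the width is 4 − 1 = 3 and tw(G) ≤ 3. Conversely, {1, 3, 4, 5} is a clique of size 4, and the vertices of any clique must share a bag in every tree decomposition; so some bag has ≥ 4 vertices and tw(G) ≥ 3. Therefore the treewidth is 3.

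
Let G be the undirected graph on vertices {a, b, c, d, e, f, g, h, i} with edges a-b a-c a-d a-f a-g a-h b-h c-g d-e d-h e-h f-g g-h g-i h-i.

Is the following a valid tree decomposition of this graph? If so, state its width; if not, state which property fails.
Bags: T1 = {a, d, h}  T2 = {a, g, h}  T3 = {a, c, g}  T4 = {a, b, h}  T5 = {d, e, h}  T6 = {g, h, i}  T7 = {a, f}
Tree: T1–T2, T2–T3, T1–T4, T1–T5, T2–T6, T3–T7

A tree decomposition must satisfy three properties: every vertex lies in some bag; for every edge, both endpoints lie together in some bag; and for every vertex, the bags containing it form a connected subtree. Here edge (g,f) lies in no bag, so the decomposition is invalid.

No — edge (g,f) lies in no bag.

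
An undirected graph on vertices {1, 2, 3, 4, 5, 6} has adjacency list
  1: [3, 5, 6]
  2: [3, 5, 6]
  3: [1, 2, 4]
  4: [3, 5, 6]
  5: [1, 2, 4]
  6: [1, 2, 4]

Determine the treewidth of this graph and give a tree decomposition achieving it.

The largest bag has 4 vertices, giving width 3; this decomposition certifies tw(G) ≤ 3. For the lower bound: the 4 vertex sets {1,3}, {2,6}, {4}, {5} are disjoint, each induces a connected subgraph, and every pair is joined by at least one edge of G. Contracting each set to a single vertex therefore yields K_{4} as a minor, and since treewidth is minor-monotone, tw(G) ≥ tw(K_{4}) = 3. Combining the bounds, tw(G) = 3.

Treewidth 3.
One optimal decomposition is:
Bags: B1 = {1, 2, 3, 4}  B2 = {1, 2, 4, 6}  B3 = {1, 2, 4, 5}
Tree: B1–B2, B2–B3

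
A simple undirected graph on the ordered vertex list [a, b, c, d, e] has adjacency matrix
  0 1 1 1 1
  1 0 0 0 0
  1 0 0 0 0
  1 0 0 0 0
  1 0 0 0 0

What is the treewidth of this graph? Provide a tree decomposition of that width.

Treewidth 1.
Bags: B1 = {a, e}  B2 = {a, c}  B3 = {a, b}  B4 = {a, d}
Tree: B1–B2, B2–B3, B1–B4

Every bag has size at most 2, so the width is 2 − 1 = 1 and tw(G) ≤ 1. G has an edge, so its treewidth is at least 1. Therefore the treewidth is 1.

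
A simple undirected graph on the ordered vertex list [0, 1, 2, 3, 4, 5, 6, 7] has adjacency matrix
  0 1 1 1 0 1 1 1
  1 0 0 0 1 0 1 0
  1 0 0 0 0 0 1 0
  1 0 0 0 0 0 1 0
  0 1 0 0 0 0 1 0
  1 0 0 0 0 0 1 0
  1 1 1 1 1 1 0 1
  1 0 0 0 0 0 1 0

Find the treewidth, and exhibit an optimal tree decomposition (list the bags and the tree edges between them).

Every bag has size at most 3, so the width is 3 − 1 = 2 and tw(G) ≤ 2. Conversely, {0, 1, 6} is a clique of size 3, and the vertices of any clique must share a bag in every tree decomposition; so some bag has ≥ 3 vertices and tw(G) ≥ 2. Combining the bounds, tw(G) = 2.

Treewidth 2.
One optimal decomposition is:
Bags: B1 = {0, 5, 6}  B2 = {0, 1, 6}  B3 = {0, 6, 7}  B4 = {1, 4, 6}  B5 = {0, 2, 6}  B6 = {0, 3, 6}
Tree: B1–B2, B1–B3, B2–B4, B2–B5, B5–B6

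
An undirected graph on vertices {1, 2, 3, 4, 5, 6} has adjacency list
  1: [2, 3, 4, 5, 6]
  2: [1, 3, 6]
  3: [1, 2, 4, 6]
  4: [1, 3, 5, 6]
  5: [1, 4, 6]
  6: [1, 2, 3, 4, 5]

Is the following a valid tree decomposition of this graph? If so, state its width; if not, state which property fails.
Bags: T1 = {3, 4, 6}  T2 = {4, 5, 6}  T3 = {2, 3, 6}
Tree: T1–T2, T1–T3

A tree decomposition must satisfy three properties: every vertex lies in some bag; for every edge, both endpoints lie together in some bag; and for every vertex, the bags containing it form a connected subtree. Here vertex 1 appears in no bag, so the decomposition is invalid.

No — vertex 1 appears in no bag.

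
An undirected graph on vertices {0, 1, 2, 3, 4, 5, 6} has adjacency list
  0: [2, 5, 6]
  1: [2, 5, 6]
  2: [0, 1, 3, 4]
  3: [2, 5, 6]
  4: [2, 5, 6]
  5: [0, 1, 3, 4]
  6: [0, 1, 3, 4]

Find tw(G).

3

A width-3 tree decomposition is:
Bags: B1 = {0, 2, 5, 6}  B2 = {2, 3, 5, 6}  B3 = {2, 4, 5, 6}  B4 = {1, 2, 5, 6}
Tree: B1–B2, B2–B3, B3–B4
The largest bag has 4 vertices, giving width 3; this decomposition certifies tw(G) ≤ 3. For the lower bound: the 4 vertex sets {0,2}, {3,6}, {5}, {4} are disjoint, each induces a connected subgraph, and every pair is joined by at least one edge of G. Contracting each set to a single vertex therefore yields K_{4} as a minor, and since treewidth is minor-monotone, tw(G) ≥ tw(K_{4}) = 3. Therefore the treewidth is 3.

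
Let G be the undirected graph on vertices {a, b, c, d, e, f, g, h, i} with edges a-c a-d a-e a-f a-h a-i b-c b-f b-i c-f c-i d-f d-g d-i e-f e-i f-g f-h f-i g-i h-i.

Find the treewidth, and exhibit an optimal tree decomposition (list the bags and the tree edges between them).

Treewidth 3.
One such decomposition:
Bags: B1 = {a, d, f, i}  B2 = {a, f, h, i}  B3 = {d, f, g, i}  B4 = {a, e, f, i}  B5 = {a, c, f, i}  B6 = {b, c, f, i}
Tree: B1–B2, B1–B3, B2–B4, B2–B5, B5–B6

Every bag has size at most 4, so the width is 4 − 1 = 3 and tw(G) ≤ 3. For the lower bound, the 4 vertices {d, f, g, i} are pairwise adjacent, and any tree decomposition puts a clique entirely inside one bag — forcing width ≥ 3. The upper and lower bounds meet at 3, so that is the treewidth.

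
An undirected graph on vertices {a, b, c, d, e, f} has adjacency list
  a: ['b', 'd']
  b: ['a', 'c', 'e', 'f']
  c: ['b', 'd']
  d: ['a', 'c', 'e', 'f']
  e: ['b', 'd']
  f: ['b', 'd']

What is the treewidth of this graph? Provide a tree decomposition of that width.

Each bag holds 3 vertices, so the decomposition has width 2, which upper-bounds the treewidth. Since a–b–f–d–a is a cycle in G, G is not acyclic. Forests are exactly the graphs of treewidth ≤ 1, so tw(G) ≥ 2. The upper and lower bounds meet at 2, so that is the treewidth.

Treewidth 2.
One optimal decomposition is:
Bags: B1 = {a, b, d}  B2 = {b, d, f}  B3 = {b, c, d}  B4 = {b, d, e}
Tree: B1–B2, B2–B3, B3–B4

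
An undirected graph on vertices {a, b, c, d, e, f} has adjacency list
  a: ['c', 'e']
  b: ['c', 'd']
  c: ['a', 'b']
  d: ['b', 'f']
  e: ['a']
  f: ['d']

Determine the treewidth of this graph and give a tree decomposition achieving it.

Treewidth 1.
One such decomposition:
Bags: B1 = {a, e}  B2 = {a, c}  B3 = {b, c}  B4 = {b, d}  B5 = {d, f}
Tree: B1–B2, B2–B3, B3–B4, B4–B5

Each bag holds 2 vertices, so the decomposition has width 1, which upper-bounds the treewidth. G has an edge, so its treewidth is at least 1. Therefore the treewidth is 1.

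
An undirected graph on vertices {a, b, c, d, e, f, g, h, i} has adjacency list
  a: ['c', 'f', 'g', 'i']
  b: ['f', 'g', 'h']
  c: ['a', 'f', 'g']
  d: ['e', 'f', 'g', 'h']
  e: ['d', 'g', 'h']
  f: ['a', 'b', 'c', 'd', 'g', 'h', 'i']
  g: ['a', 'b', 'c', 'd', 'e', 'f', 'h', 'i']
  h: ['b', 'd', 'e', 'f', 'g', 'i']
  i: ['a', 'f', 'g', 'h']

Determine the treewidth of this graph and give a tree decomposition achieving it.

The largest bag has 4 vertices, giving width 3; this decomposition certifies tw(G) ≤ 3. For the lower bound, the 4 vertices {d, e, g, h} are pairwise adjacent, and any tree decomposition puts a clique entirely inside one bag — forcing width ≥ 3. Combining the bounds, tw(G) = 3.

Treewidth 3.
One such decomposition:
Bags: B1 = {f, g, h, i}  B2 = {a, f, g, i}  B3 = {d, f, g, h}  B4 = {a, c, f, g}  B5 = {b, f, g, h}  B6 = {d, e, g, h}
Tree: B1–B2, B1–B3, B2–B4, B1–B5, B3–B6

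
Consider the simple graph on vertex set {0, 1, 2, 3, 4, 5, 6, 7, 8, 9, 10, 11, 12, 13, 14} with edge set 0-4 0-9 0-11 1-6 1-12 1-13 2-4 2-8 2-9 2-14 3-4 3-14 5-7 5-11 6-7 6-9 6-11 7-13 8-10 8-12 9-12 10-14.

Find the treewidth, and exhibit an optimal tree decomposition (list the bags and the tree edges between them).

The largest bag has 4 vertices, giving width 3; this decomposition certifies tw(G) ≤ 3. For the lower bound: the 4 vertex sets {5,7,13}, {11}, {6}, {0,1,9,12} are disjoint, each induces a connected subgraph, and every pair is joined by at least one edge of G. Contracting each set to a single vertex therefore yields K_{4} as a minor, and since treewidth is minor-monotone, tw(G) ≥ tw(K_{4}) = 3. Hence tw(G) = 3 exactly.

Treewidth 3.
One such decomposition:
Bags: B1 = {5, 7, 11, 13}  B2 = {6, 7, 11, 13}  B3 = {1, 6, 11, 13}  B4 = {0, 1, 6, 11}  B5 = {0, 1, 6, 9}  B6 = {0, 1, 9, 12}  B7 = {0, 4, 9, 12}  B8 = {2, 4, 9, 12}  B9 = {2, 4, 8, 12}  B10 = {2, 3, 4, 8}  B11 = {2, 3, 8, 14}  B12 = {3, 8, 10, 14}
Tree: B1–B2, B2–B3, B3–B4, B4–B5, B5–B6, B6–B7, B7–B8, B8–B9, B9–B10, B10–B11, B11–B12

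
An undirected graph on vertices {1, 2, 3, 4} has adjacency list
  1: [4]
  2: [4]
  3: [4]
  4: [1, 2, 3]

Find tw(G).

A width-1 tree decomposition is:
Bags: B1 = {3, 4}  B2 = {2, 4}  B3 = {1, 4}
Tree: B1–B2, B1–B3
Every bag has size at most 2, so the width is 2 − 1 = 1 and tw(G) ≤ 1. Since G has at least one edge (e.g. 3–4), it is not an edgeless graph, so tw(G) ≥ 1. Therefore the treewidth is 1.

1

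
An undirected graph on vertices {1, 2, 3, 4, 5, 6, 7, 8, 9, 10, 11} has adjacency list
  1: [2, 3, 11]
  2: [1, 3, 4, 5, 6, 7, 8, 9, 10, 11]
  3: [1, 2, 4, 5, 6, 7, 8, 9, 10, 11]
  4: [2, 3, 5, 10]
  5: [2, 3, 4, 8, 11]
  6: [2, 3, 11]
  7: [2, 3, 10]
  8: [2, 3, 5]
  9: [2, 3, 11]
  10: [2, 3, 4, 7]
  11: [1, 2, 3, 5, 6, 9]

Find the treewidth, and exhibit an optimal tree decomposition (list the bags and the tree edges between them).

Treewidth 3.
One such decomposition:
Bags: B1 = {2, 3, 4, 5}  B2 = {2, 3, 5, 8}  B3 = {2, 3, 5, 11}  B4 = {2, 3, 4, 10}  B5 = {2, 3, 9, 11}  B6 = {2, 3, 6, 11}  B7 = {1, 2, 3, 11}  B8 = {2, 3, 7, 10}
Tree: B1–B2, B1–B3, B1–B4, B3–B5, B3–B6, B5–B7, B4–B8

Every bag has size at most 4, so the width is 4 − 1 = 3 and tw(G) ≤ 3. Conversely, {2, 3, 4, 10} is a clique of size 4, and the vertices of any clique must share a bag in every tree decomposition; so some bag has ≥ 4 vertices and tw(G) ≥ 3. Therefore the treewidth is 3.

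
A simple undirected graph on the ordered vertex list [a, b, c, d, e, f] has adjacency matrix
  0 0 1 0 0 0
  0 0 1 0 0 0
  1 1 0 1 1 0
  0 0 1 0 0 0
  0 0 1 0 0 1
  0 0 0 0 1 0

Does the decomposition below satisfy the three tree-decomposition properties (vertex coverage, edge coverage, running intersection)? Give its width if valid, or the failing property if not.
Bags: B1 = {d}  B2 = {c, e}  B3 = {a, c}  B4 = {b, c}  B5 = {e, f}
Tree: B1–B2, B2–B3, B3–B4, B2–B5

A tree decomposition must satisfy three properties: every vertex lies in some bag; for every edge, both endpoints lie together in some bag; and for every vertex, the bags containing it form a connected subtree. Here edge (c,d) lies in no bag, so the decomposition is invalid.

No — edge (c,d) lies in no bag.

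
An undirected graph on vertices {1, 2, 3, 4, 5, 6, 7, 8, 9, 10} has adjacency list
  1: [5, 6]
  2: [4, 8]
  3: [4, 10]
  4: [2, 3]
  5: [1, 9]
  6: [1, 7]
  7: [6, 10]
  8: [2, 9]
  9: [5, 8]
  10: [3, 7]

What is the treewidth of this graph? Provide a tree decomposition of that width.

Treewidth 2.
One optimal decomposition is:
Bags: B1 = {2, 4, 8}  B2 = {4, 8, 9}  B3 = {4, 5, 9}  B4 = {1, 4, 5}  B5 = {1, 4, 6}  B6 = {4, 6, 7}  B7 = {4, 7, 10}  B8 = {3, 4, 10}
Tree: B1–B2, B2–B3, B3–B4, B4–B5, B5–B6, B6–B7, B7–B8

The largest bag has 3 vertices, giving width 2; this decomposition certifies tw(G) ≤ 2. For the lower bound, G contains the cycle 4–2–8–9–5–1–6–7–10–3–4, so G is not a forest; only forests have treewidth ≤ 1, hence tw(G) ≥ 2. Hence tw(G) = 2 exactly.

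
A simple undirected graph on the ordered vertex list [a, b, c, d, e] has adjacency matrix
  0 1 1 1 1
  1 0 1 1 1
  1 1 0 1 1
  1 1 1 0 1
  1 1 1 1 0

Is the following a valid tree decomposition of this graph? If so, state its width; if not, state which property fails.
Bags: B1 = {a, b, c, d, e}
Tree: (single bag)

Yes; width 4.

Every vertex of G appears in some bag (union = {a, b, c, d, e}); every edge is covered by a bag; and for each vertex v the set of bags containing v is connected in the bag tree. The decomposition is therefore valid. The largest bag has 5 vertices, so the width is 4.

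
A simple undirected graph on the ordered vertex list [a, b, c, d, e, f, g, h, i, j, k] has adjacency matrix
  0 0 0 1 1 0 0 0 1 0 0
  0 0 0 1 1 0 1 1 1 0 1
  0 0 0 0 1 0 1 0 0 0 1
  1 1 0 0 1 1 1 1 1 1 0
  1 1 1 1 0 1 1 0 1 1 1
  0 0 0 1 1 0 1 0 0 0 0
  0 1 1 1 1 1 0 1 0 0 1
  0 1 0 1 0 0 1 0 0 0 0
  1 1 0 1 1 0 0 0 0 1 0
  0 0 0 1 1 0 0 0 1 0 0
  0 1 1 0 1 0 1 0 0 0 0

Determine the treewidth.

3

A width-3 tree decomposition is:
Bags: B1 = {b, d, e, g}  B2 = {b, d, g, h}  B3 = {b, e, g, k}  B4 = {c, e, g, k}  B5 = {b, d, e, i}  B6 = {a, d, e, i}  B7 = {d, e, i, j}  B8 = {d, e, f, g}
Tree: B1–B2, B1–B3, B3–B4, B1–B5, B5–B6, B6–B7, B1–B8
Each bag holds 4 vertices, so the decomposition has width 3, which upper-bounds the treewidth. Conversely, {d, e, f, g} is a clique of size 4, and the vertices of any clique must share a bag in every tree decomposition; so some bag has ≥ 4 vertices and tw(G) ≥ 3. Therefore the treewidth is 3.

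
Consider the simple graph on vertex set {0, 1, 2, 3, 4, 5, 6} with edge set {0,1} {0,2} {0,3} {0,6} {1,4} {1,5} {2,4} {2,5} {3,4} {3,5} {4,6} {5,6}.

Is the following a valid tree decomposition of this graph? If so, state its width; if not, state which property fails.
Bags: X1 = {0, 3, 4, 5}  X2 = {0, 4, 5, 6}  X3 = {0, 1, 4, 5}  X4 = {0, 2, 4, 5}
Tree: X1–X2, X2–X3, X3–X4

Vertex coverage: the bags together contain {0, 1, 2, 3, 4, 5, 6}, the full vertex set. Edge coverage: each edge of G has both endpoints in at least one bag. Running intersection: for every vertex, the bags containing it form a connected subtree. All three properties hold, so this is a valid tree decomposition of width max|bag| − 1 = 3, and hence tw(G) ≤ 3.

Yes; width 3.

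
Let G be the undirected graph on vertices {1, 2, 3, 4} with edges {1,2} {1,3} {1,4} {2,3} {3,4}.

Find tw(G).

2

A width-2 tree decomposition is:
Bags: B1 = {1, 3, 4}  B2 = {1, 2, 3}
Tree: B1–B2
Each bag holds 3 vertices, so the decomposition has width 2, which upper-bounds the treewidth. Conversely, {1, 2, 3} is a clique of size 3, and the vertices of any clique must share a bag in every tree decomposition; so some bag has ≥ 3 vertices and tw(G) ≥ 2. The upper and lower bounds meet at 2, so that is the treewidth.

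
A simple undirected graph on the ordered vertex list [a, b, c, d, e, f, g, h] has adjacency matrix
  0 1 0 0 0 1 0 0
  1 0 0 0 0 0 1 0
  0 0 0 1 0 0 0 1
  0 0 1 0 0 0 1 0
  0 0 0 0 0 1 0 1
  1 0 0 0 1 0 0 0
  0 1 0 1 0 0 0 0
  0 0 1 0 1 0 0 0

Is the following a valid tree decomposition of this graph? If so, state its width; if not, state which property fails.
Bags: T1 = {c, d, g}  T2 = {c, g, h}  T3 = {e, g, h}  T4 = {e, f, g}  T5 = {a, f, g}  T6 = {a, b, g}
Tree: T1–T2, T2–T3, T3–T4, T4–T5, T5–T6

Checking the three conditions: (i) the bags cover all of {a, b, c, d, e, f, g, h}; (ii) for each edge, some bag contains both endpoints; (iii) the bags containing any fixed vertex form a subtree. All hold, so the decomposition is valid with width 3 − 1 = 2.

Yes; width 2.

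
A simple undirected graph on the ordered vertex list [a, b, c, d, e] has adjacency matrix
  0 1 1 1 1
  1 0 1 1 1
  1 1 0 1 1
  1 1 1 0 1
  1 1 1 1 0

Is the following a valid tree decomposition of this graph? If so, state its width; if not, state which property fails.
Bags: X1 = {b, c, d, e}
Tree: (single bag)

A tree decomposition must satisfy three properties: every vertex lies in some bag; for every edge, both endpoints lie together in some bag; and for every vertex, the bags containing it form a connected subtree. Here vertex a appears in no bag, so the decomposition is invalid.

No — vertex a appears in no bag.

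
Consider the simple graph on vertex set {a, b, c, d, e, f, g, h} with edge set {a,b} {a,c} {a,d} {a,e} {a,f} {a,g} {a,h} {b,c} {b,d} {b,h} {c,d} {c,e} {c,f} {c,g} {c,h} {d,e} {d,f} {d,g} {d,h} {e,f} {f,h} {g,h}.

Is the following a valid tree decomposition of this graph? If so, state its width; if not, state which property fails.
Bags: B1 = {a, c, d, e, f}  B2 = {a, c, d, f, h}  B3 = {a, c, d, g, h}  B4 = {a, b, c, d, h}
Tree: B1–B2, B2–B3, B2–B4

Every vertex of G appears in some bag (union = {a, b, c, d, e, f, g, h}); every edge is covered by a bag; and for each vertex v the set of bags containing v is connected in the bag tree. The decomposition is therefore valid. The largest bag has 5 vertices, so the width is 4.

Yes; width 4.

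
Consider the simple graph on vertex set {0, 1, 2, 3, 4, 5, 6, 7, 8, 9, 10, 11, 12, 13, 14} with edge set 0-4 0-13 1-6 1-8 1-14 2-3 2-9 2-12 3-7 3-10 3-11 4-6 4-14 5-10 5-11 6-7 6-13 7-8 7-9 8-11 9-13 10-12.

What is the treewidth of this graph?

3

A width-3 tree decomposition is:
Bags: B1 = {0, 1, 4, 14}  B2 = {0, 1, 4, 6}  B3 = {0, 1, 6, 13}  B4 = {1, 6, 8, 13}  B5 = {6, 7, 8, 13}  B6 = {7, 8, 9, 13}  B7 = {7, 8, 9, 11}  B8 = {3, 7, 9, 11}  B9 = {2, 3, 9, 11}  B10 = {2, 3, 5, 11}  B11 = {2, 3, 5, 10}  B12 = {2, 5, 10, 12}
Tree: B1–B2, B2–B3, B3–B4, B4–B5, B5–B6, B6–B7, B7–B8, B8–B9, B9–B10, B10–B11, B11–B12
Each bag holds 4 vertices, so the decomposition has width 3, which upper-bounds the treewidth. For the lower bound: the 4 vertex sets {0,4,14}, {1}, {6}, {7,8,9,13} are disjoint, each induces a connected subgraph, and every pair is joined by at least one edge of G. Contracting each set to a single vertex therefore yields K_{4} as a minor, and since treewidth is minor-monotone, tw(G) ≥ tw(K_{4}) = 3. Combining the bounds, tw(G) = 3.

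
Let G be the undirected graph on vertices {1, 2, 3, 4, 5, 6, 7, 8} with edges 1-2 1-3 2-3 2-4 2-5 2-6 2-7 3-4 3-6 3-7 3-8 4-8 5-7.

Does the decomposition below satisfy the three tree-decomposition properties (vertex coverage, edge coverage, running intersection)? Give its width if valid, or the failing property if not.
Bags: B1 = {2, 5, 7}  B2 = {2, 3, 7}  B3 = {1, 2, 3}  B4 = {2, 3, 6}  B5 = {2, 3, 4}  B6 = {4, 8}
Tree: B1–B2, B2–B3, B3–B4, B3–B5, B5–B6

No — edge (3,8) lies in no bag.

A tree decomposition must satisfy three properties: every vertex lies in some bag; for every edge, both endpoints lie together in some bag; and for every vertex, the bags containing it form a connected subtree. Here edge (3,8) lies in no bag, so the decomposition is invalid.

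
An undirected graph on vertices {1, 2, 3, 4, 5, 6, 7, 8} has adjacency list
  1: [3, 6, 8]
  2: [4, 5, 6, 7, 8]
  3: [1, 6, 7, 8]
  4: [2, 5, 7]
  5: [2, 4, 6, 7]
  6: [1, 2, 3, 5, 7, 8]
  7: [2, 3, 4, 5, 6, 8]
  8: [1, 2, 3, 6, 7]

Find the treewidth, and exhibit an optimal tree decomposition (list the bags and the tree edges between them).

Treewidth 3.
One such decomposition:
Bags: B1 = {3, 6, 7, 8}  B2 = {2, 6, 7, 8}  B3 = {1, 3, 6, 8}  B4 = {2, 5, 6, 7}  B5 = {2, 4, 5, 7}
Tree: B1–B2, B1–B3, B2–B4, B4–B5

The largest bag has 4 vertices, giving width 3; this decomposition certifies tw(G) ≤ 3. On the other hand G contains the 4-clique {2, 4, 5, 7}. A clique must lie in a single bag of any decomposition, so no decomposition can have width below 3. The upper and lower bounds meet at 3, so that is the treewidth.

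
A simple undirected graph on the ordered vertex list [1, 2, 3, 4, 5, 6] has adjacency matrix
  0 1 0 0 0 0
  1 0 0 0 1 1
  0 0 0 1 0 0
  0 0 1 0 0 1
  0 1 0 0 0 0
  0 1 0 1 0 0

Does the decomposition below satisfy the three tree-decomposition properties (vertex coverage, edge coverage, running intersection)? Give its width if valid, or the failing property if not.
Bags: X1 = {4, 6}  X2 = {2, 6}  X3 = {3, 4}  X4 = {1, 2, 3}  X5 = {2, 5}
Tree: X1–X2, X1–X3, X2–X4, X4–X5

A tree decomposition must satisfy three properties: every vertex lies in some bag; for every edge, both endpoints lie together in some bag; and for every vertex, the bags containing it form a connected subtree. Here bags containing vertex 3 are not connected in the tree, so the decomposition is invalid.

No — bags containing vertex 3 are not connected in the tree.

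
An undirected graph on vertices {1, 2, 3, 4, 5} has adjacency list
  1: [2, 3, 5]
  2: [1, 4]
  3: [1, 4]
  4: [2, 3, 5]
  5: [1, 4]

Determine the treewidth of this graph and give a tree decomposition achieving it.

Treewidth 2.
Bags: B1 = {1, 2, 4}  B2 = {1, 3, 4}  B3 = {1, 4, 5}
Tree: B1–B2, B2–B3

Each bag holds 3 vertices, so the decomposition has width 2, which upper-bounds the treewidth. The edges 2–4–3–1–2 form a cycle, so G is not a tree and its treewidth is at least 2. Hence tw(G) = 2 exactly.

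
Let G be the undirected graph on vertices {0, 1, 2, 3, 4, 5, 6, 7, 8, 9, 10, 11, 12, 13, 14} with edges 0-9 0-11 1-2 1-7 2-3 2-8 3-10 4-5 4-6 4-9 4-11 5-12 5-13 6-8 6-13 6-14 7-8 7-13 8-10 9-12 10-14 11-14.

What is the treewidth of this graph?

3

A width-3 tree decomposition is:
Bags: B1 = {1, 2, 3, 7}  B2 = {2, 3, 7, 8}  B3 = {3, 7, 8, 10}  B4 = {7, 8, 10, 13}  B5 = {6, 8, 10, 13}  B6 = {6, 10, 13, 14}  B7 = {5, 6, 13, 14}  B8 = {4, 5, 6, 14}  B9 = {4, 5, 11, 14}  B10 = {4, 5, 11, 12}  B11 = {4, 9, 11, 12}  B12 = {0, 9, 11, 12}
Tree: B1–B2, B2–B3, B3–B4, B4–B5, B5–B6, B6–B7, B7–B8, B8–B9, B9–B10, B10–B11, B11–B12
The largest bag has 4 vertices, giving width 3; this decomposition certifies tw(G) ≤ 3. For the lower bound: the 4 vertex sets {1,2,3}, {7}, {8}, {6,10,13,14} are disjoint, each induces a connected subgraph, and every pair is joined by at least one edge of G. Contracting each set to a single vertex therefore yields K_{4} as a minor, and since treewidth is minor-monotone, tw(G) ≥ tw(K_{4}) = 3. Therefore the treewidth is 3.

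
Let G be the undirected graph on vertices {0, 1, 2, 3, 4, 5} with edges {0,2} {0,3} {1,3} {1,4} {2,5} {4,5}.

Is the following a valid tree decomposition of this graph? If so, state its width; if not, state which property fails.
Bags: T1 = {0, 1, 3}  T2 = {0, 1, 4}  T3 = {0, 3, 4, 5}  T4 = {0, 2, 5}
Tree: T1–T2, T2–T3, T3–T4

A tree decomposition must satisfy three properties: every vertex lies in some bag; for every edge, both endpoints lie together in some bag; and for every vertex, the bags containing it form a connected subtree. Here bags containing vertex 3 are not connected in the tree, so the decomposition is invalid.

No — bags containing vertex 3 are not connected in the tree.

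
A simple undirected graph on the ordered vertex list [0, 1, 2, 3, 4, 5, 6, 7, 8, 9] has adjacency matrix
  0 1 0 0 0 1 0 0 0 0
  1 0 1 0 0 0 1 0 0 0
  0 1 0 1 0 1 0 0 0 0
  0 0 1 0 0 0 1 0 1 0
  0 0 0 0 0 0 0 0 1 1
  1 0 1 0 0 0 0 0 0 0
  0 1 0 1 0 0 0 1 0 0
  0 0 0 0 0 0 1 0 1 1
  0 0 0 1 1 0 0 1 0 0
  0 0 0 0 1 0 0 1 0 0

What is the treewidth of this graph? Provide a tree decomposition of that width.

Every bag has size at most 3, so the width is 3 − 1 = 2 and tw(G) ≤ 2. Since 4–9–7–8–4 is a cycle in G, G is not acyclic. Forests are exactly the graphs of treewidth ≤ 1, so tw(G) ≥ 2. The upper and lower bounds meet at 2, so that is the treewidth.

Treewidth 2.
Bags: B1 = {4, 8, 9}  B2 = {7, 8, 9}  B3 = {3, 7, 8}  B4 = {3, 6, 7}  B5 = {2, 3, 6}  B6 = {1, 2, 6}  B7 = {1, 2, 5}  B8 = {0, 1, 5}
Tree: B1–B2, B2–B3, B3–B4, B4–B5, B5–B6, B6–B7, B7–B8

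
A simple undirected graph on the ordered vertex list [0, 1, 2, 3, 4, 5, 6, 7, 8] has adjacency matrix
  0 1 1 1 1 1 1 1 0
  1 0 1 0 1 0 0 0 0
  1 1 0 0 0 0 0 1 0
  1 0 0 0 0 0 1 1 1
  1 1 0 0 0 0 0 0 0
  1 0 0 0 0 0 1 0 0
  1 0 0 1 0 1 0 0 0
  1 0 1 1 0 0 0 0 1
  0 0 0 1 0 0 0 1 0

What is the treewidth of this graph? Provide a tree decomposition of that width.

The largest bag has 3 vertices, giving width 2; this decomposition certifies tw(G) ≤ 2. On the other hand G contains the 3-clique {0, 1, 2}. A clique must lie in a single bag of any decomposition, so no decomposition can have width below 2. Hence tw(G) = 2 exactly.

Treewidth 2.
Bags: B1 = {0, 3, 6}  B2 = {0, 3, 7}  B3 = {0, 2, 7}  B4 = {0, 5, 6}  B5 = {3, 7, 8}  B6 = {0, 1, 2}  B7 = {0, 1, 4}
Tree: B1–B2, B2–B3, B1–B4, B2–B5, B3–B6, B6–B7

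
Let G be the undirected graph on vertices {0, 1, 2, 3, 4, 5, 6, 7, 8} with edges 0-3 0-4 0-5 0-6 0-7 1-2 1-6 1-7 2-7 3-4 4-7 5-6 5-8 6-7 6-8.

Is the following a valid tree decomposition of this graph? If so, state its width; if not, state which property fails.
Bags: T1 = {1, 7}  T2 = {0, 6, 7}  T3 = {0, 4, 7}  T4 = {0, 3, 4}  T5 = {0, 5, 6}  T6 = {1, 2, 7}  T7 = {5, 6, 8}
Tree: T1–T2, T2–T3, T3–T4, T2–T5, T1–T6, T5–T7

No — edge (6,1) lies in no bag.

A tree decomposition must satisfy three properties: every vertex lies in some bag; for every edge, both endpoints lie together in some bag; and for every vertex, the bags containing it form a connected subtree. Here edge (6,1) lies in no bag, so the decomposition is invalid.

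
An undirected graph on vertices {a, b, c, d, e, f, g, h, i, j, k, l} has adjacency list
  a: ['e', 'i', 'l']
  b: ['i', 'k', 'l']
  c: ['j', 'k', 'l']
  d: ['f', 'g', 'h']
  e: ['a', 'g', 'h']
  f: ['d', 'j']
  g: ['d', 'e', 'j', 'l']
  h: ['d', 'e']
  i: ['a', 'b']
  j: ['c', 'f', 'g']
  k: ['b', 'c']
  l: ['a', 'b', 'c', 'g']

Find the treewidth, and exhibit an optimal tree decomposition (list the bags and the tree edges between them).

Each bag holds 4 vertices, so the decomposition has width 3, which upper-bounds the treewidth. For the lower bound: the 4 vertex sets {d,f,h}, {e}, {g}, {a,c,j,l} are disjoint, each induces a connected subgraph, and every pair is joined by at least one edge of G. Contracting each set to a single vertex therefore yields K_{4} as a minor, and since treewidth is minor-monotone, tw(G) ≥ tw(K_{4}) = 3. The upper and lower bounds meet at 3, so that is the treewidth.

Treewidth 3.
Bags: B1 = {d, e, f, h}  B2 = {d, e, f, g}  B3 = {e, f, g, j}  B4 = {a, e, g, j}  B5 = {a, g, j, l}  B6 = {a, c, j, l}  B7 = {a, c, i, l}  B8 = {b, c, i, l}  B9 = {b, c, i, k}
Tree: B1–B2, B2–B3, B3–B4, B4–B5, B5–B6, B6–B7, B7–B8, B8–B9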